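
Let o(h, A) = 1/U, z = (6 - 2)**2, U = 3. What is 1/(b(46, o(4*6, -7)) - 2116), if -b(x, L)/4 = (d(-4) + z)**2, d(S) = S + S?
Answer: -1/2372 ≈ -0.00042159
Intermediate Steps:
d(S) = 2*S
z = 16 (z = 4**2 = 16)
o(h, A) = 1/3
b(x, L) = -256 (b(x, L) = -4*(2*(-4) + 16)**2 = -4*(-8 + 16)**2 = -4*8**2 = -4*64 = -256)
1/(b(46, o(4*6, -7)) - 2116) = 1/(-256 - 2116) = 1/(-2372) = -1/2372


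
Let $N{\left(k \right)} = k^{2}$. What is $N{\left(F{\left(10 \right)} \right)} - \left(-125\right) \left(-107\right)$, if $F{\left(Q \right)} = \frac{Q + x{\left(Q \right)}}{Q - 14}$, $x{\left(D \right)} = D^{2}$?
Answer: $- \frac{50475}{4} \approx -12619.0$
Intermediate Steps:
$F{\left(Q \right)} = \frac{Q + Q^{2}}{-14 + Q}$ ($F{\left(Q \right)} = \frac{Q + Q^{2}}{Q - 14} = \frac{Q + Q^{2}}{-14 + Q}$)
$N{\left(F{\left(10 \right)} \right)} - \left(-125\right) \left(-107\right) = \left(\frac{10 \left(1 + 10\right)}{-14 + 10}\right)^{2} - \left(-125\right) \left(-107\right) = \left(10 \frac{1}{-4} \cdot 11\right)^{2} - 13375 = \left(10 \left(- \frac{1}{4}\right) 11\right)^{2} - 13375 = \left(- \frac{55}{2}\right)^{2} - 13375 = \frac{3025}{4} - 13375 = - \frac{50475}{4}$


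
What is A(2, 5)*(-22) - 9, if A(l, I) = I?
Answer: -119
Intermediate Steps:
A(2, 5)*(-22) - 9 = 5*(-22) - 9 = -110 - 9 = -119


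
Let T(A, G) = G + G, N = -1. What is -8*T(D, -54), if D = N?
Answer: 864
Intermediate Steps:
D = -1
T(A, G) = 2*G
-8*T(D, -54) = -16*(-54) = -8*(-108) = 864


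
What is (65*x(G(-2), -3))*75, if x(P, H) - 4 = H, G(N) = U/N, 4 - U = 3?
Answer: 4875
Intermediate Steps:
U = 1 (U = 4 - 1*3 = 4 - 3 = 1)
G(N) = 1/N
x(P, H) = 4 + H
(65*x(G(-2), -3))*75 = (65*(4 - 3))*75 = (65*1)*75 = 65*75 = 4875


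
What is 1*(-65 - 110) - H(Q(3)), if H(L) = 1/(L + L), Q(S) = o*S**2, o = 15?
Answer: -47251/270 ≈ -175.00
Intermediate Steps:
Q(S) = 15*S**2
H(L) = 1/(2*L)
1*(-65 - 110) - H(Q(3)) = 1*(-65 - 110) - 1/(2*(15*3**2)) = 1*(-175) - 1/(2*(15*9)) = -175 - 1/(2*135) = -175 - 1*1/270 = -175 - 1/270 = -47251/270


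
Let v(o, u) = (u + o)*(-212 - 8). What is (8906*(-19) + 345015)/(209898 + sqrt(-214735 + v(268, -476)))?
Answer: 4100030922/4895259931 - 879005*I*sqrt(751)/14685779793 ≈ 0.83755 - 0.0016403*I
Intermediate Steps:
v(o, u) = -220*o - 220*u (v(o, u) = (o + u)*(-220) = -220*o - 220*u)
(8906*(-19) + 345015)/(209898 + sqrt(-214735 + v(268, -476))) = (8906*(-19) + 345015)/(209898 + sqrt(-214735 + (-220*268 - 220*(-476)))) = (-169214 + 345015)/(209898 + sqrt(-214735 + (-58960 + 104720))) = 175801/(209898 + sqrt(-214735 + 45760)) = 175801/(209898 + sqrt(-168975)) = 175801/(209898 + 15*I*sqrt(751))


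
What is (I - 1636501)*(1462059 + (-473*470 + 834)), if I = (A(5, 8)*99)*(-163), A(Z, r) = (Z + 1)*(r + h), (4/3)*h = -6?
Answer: -2450620365374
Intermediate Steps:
h = -9/2 (h = (¾)*(-6) = -9/2 ≈ -4.5000)
A(Z, r) = (1 + Z)*(-9/2 + r) (A(Z, r) = (Z + 1)*(r - 9/2) = (1 + Z)*(-9/2 + r))
I = -338877 (I = ((-9/2 + 8 - 9/2*5 + 5*8)*99)*(-163) = ((-9/2 + 8 - 45/2 + 40)*99)*(-163) = (21*99)*(-163) = 2079*(-163) = -338877)
(I - 1636501)*(1462059 + (-473*470 + 834)) = (-338877 - 1636501)*(1462059 + (-473*470 + 834)) = -1975378*(1462059 + (-222310 + 834)) = -1975378*(1462059 - 221476) = -1975378*1240583 = -2450620365374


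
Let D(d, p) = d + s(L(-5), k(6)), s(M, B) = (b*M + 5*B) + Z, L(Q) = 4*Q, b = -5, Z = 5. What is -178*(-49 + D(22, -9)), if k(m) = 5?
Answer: -18334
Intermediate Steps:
s(M, B) = 5 - 5*M + 5*B (s(M, B) = (-5*M + 5*B) + 5 = 5 - 5*M + 5*B)
D(d, p) = 130 + d (D(d, p) = d + (5 - 20*(-5) + 5*5) = d + (5 - 5*(-20) + 25) = d + (5 + 100 + 25) = d + 130 = 130 + d)
-178*(-49 + D(22, -9)) = -178*(-49 + (130 + 22)) = -178*(-49 + 152) = -178*103 = -18334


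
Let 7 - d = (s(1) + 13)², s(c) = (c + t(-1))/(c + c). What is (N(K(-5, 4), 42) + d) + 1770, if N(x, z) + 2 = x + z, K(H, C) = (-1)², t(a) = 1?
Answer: 1622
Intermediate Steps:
K(H, C) = 1
N(x, z) = -2 + x + z (N(x, z) = -2 + (x + z) = -2 + x + z)
s(c) = (1 + c)/(2*c) (s(c) = (c + 1)/(c + c) = (1 + c)/((2*c)) = (1 + c)*(1/(2*c)) = (1 + c)/(2*c))
d = -189 (d = 7 - ((½)*(1 + 1)/1 + 13)² = 7 - ((½)*1*2 + 13)² = 7 - (1 + 13)² = 7 - 1*14² = 7 - 1*196 = 7 - 196 = -189)
(N(K(-5, 4), 42) + d) + 1770 = ((-2 + 1 + 42) - 189) + 1770 = (41 - 189) + 1770 = -148 + 1770 = 1622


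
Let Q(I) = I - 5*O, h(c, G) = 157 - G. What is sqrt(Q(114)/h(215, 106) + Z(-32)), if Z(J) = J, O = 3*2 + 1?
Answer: I*sqrt(79203)/51 ≈ 5.5182*I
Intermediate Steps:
O = 7 (O = 6 + 1 = 7)
Q(I) = -35 + I (Q(I) = I - 5*7 = I - 35 = -35 + I)
sqrt(Q(114)/h(215, 106) + Z(-32)) = sqrt((-35 + 114)/(157 - 1*106) - 32) = sqrt(79/(157 - 106) - 32) = sqrt(79/51 - 32) = sqrt(-1553/51) = I*sqrt(79203)/51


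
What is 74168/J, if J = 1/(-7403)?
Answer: -549065704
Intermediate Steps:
J = -1/7403 ≈ -0.00013508
74168/J = 74168/(-1/7403) = 74168*(-7403) = -549065704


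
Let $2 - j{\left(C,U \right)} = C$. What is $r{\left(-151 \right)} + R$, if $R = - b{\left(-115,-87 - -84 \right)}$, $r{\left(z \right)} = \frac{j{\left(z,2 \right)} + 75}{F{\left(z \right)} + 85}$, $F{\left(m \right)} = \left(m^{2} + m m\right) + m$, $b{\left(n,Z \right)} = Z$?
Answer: $\frac{34209}{11384} \approx 3.005$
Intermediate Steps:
$j{\left(C,U \right)} = 2 - C$
$F{\left(m \right)} = m + 2 m^{2}$ ($F{\left(m \right)} = \left(m^{2} + m^{2}\right) + m = 2 m^{2} + m = m + 2 m^{2}$)
$r{\left(z \right)} = \frac{77 - z}{85 + z \left(1 + 2 z\right)}$ ($r{\left(z \right)} = \frac{\left(2 - z\right) + 75}{z \left(1 + 2 z\right) + 85} = \frac{77 - z}{85 + z \left(1 + 2 z\right)}$)
$R = 3$ ($R = - (-87 - -84) = - (-87 + 84) = \left(-1\right) \left(-3\right) = 3$)
$r{\left(-151 \right)} + R = \frac{77 - -151}{85 - 151 \left(1 + 2 \left(-151\right)\right)} + 3 = \frac{77 + 151}{85 - 151 \left(1 - 302\right)} + 3 = \frac{1}{85 - -45451} \cdot 228 + 3 = \frac{1}{85 + 45451} \cdot 228 + 3 = \frac{1}{45536} \cdot 228 + 3 = \frac{57}{11384} + 3 = \frac{34209}{11384}$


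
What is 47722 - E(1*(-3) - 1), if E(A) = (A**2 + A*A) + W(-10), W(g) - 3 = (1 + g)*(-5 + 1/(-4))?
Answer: 190559/4 ≈ 47640.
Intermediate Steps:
W(g) = -9/4 - 21*g/4 (W(g) = 3 + (1 + g)*(-5 + 1/(-4)) = 3 + (1 + g)*(-5 - 1/4) = 3 + (1 + g)*(-21/4) = 3 + (-21/4 - 21*g/4) = -9/4 - 21*g/4)
E(A) = 201/4 + 2*A**2 (E(A) = (A**2 + A*A) + (-9/4 - 21/4*(-10)) = (A**2 + A**2) + (-9/4 + 105/2) = 2*A**2 + 201/4 = 201/4 + 2*A**2)
47722 - E(1*(-3) - 1) = 47722 - (201/4 + 2*(1*(-3) - 1)**2) = 47722 - (201/4 + 2*(-3 - 1)**2) = 47722 - (201/4 + 2*(-4)**2) = 47722 - (201/4 + 2*16) = 47722 - (201/4 + 32) = 47722 - 1*329/4 = 47722 - 329/4 = 190559/4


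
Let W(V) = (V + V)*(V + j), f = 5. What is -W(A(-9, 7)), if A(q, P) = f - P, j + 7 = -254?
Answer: -1052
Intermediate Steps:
j = -261 (j = -7 - 254 = -261)
A(q, P) = 5 - P
W(V) = 2*V*(-261 + V) (W(V) = (V + V)*(V - 261) = (2*V)*(-261 + V) = 2*V*(-261 + V))
-W(A(-9, 7)) = -2*(5 - 1*7)*(-261 + (5 - 1*7)) = -2*(5 - 7)*(-261 + (5 - 7)) = -2*(-2)*(-261 - 2) = -2*(-2)*(-263) = -1*1052 = -1052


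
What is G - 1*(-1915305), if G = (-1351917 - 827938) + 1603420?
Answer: 1338870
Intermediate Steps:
G = -576435 (G = -2179855 + 1603420 = -576435)
G - 1*(-1915305) = -576435 - 1*(-1915305) = -576435 + 1915305 = 1338870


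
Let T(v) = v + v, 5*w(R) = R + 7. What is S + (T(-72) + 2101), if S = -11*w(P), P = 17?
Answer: 9521/5 ≈ 1904.2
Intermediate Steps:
w(R) = 7/5 + R/5 (w(R) = (R + 7)/5 = (7 + R)/5 = 7/5 + R/5)
T(v) = 2*v
S = -264/5 (S = -11*(7/5 + (⅕)*17) = -11*(7/5 + 17/5) = -11*24/5 = -264/5 ≈ -52.800)
S + (T(-72) + 2101) = -264/5 + (2*(-72) + 2101) = -264/5 + (-144 + 2101) = -264/5 + 1957 = 9521/5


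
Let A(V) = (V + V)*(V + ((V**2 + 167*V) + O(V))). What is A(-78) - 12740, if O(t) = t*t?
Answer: 133276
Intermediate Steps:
O(t) = t**2
A(V) = 2*V*(2*V**2 + 168*V) (A(V) = (V + V)*(V + ((V**2 + 167*V) + V**2)) = (2*V)*(V + (2*V**2 + 167*V)) = (2*V)*(2*V**2 + 168*V) = 2*V*(2*V**2 + 168*V))
A(-78) - 12740 = 4*(-78)**2*(84 - 78) - 12740 = 4*6084*6 - 12740 = 146016 - 12740 = 133276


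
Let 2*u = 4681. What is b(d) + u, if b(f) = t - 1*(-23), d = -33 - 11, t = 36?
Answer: 4799/2 ≈ 2399.5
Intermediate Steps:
d = -44
u = 4681/2 (u = (1/2)*4681 = 4681/2 ≈ 2340.5)
b(f) = 59 (b(f) = 36 - 1*(-23) = 36 + 23 = 59)
b(d) + u = 59 + 4681/2 = 4799/2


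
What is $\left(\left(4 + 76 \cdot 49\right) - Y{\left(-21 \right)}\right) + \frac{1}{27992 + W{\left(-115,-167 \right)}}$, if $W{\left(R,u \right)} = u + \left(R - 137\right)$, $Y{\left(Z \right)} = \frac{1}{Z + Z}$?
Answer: $\frac{205585603}{55146} \approx 3728.0$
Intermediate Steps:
$Y{\left(Z \right)} = \frac{1}{2 Z}$
$W{\left(R,u \right)} = -137 + R + u$ ($W{\left(R,u \right)} = u + \left(R - 137\right) = u + \left(-137 + R\right) = -137 + R + u$)
$\left(\left(4 + 76 \cdot 49\right) - Y{\left(-21 \right)}\right) + \frac{1}{27992 + W{\left(-115,-167 \right)}} = \left(\left(4 + 76 \cdot 49\right) - \frac{1}{2 \left(-21\right)}\right) + \frac{1}{27992 - 419} = \left(\left(4 + 3724\right) - \frac{1}{2} \left(- \frac{1}{21}\right)\right) + \frac{1}{27992 - 419} = \left(3728 - - \frac{1}{42}\right) + \frac{1}{27573} = \left(3728 + \frac{1}{42}\right) + \frac{1}{27573} = \frac{156577}{42} + \frac{1}{27573} = \frac{205585603}{55146}$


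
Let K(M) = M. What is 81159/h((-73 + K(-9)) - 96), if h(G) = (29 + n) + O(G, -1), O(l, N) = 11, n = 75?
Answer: 81159/115 ≈ 705.73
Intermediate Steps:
h(G) = 115 (h(G) = (29 + 75) + 11 = 104 + 11 = 115)
81159/h((-73 + K(-9)) - 96) = 81159/115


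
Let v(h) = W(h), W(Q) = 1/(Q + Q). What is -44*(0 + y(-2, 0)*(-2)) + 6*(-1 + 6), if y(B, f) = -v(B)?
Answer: 52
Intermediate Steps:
W(Q) = 1/(2*Q)
v(h) = 1/(2*h)
y(B, f) = -1/(2*B)
-44*(0 + y(-2, 0)*(-2)) + 6*(-1 + 6) = -44*(0 - ½/(-2)*(-2)) + 6*(-1 + 6) = -44*(0 - ½*(-½)*(-2)) + 6*5 = -44*(0 + (¼)*(-2)) + 30 = -44*(0 - ½) + 30 = -44*(-½) + 30 = 22 + 30 = 52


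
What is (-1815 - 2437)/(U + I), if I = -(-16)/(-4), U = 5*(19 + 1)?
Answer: -1063/24 ≈ -44.292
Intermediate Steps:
U = 100 (U = 5*20 = 100)
I = -4 (I = -(-16)*(-1)/4 = -4*1 = -4)
(-1815 - 2437)/(U + I) = (-1815 - 2437)/(100 - 4) = -4252/96 = -4252*1/96 = -1063/24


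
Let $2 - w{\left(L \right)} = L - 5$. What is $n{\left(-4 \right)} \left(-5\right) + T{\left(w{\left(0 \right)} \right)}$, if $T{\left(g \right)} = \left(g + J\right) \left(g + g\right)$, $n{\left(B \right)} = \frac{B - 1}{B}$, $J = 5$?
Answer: $\frac{647}{4} \approx 161.75$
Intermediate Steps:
$w{\left(L \right)} = 7 - L$ ($w{\left(L \right)} = 2 - \left(L - 5\right) = 2 - \left(-5 + L\right) = 7 - L$)
$n{\left(B \right)} = \frac{-1 + B}{B}$
$T{\left(g \right)} = 2 g \left(5 + g\right)$ ($T{\left(g \right)} = \left(g + 5\right) \left(g + g\right) = \left(5 + g\right) 2 g = 2 g \left(5 + g\right)$)
$n{\left(-4 \right)} \left(-5\right) + T{\left(w{\left(0 \right)} \right)} = \frac{-1 - 4}{-4} \left(-5\right) + 2 \left(7 - 0\right) \left(5 + \left(7 - 0\right)\right) = \left(- \frac{1}{4}\right) \left(-5\right) \left(-5\right) + 2 \left(7 + 0\right) \left(5 + \left(7 + 0\right)\right) = \frac{5}{4} \left(-5\right) + 2 \cdot 7 \left(5 + 7\right) = - \frac{25}{4} + 2 \cdot 7 \cdot 12 = - \frac{25}{4} + 168 = \frac{647}{4}$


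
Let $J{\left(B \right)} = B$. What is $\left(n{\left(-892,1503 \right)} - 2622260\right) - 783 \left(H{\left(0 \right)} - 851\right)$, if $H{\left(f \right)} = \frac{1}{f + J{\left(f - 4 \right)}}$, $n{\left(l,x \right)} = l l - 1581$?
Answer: $- \frac{4646593}{4} \approx -1.1616 \cdot 10^{6}$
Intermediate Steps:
$n{\left(l,x \right)} = -1581 + l^{2}$ ($n{\left(l,x \right)} = l^{2} - 1581 = -1581 + l^{2}$)
$H{\left(f \right)} = \frac{1}{-4 + 2 f}$ ($H{\left(f \right)} = \frac{1}{f + \left(f - 4\right)} = \frac{1}{f + \left(-4 + f\right)} = \frac{1}{-4 + 2 f}$)
$\left(n{\left(-892,1503 \right)} - 2622260\right) - 783 \left(H{\left(0 \right)} - 851\right) = \left(\left(-1581 + \left(-892\right)^{2}\right) - 2622260\right) - 783 \left(\frac{1}{2 \left(-2 + 0\right)} - 851\right) = \left(\left(-1581 + 795664\right) - 2622260\right) - 783 \left(\frac{1}{2 \left(-2\right)} - 851\right) = \left(794083 - 2622260\right) - 783 \left(\frac{1}{2} \left(- \frac{1}{2}\right) - 851\right) = -1828177 - 783 \left(- \frac{1}{4} - 851\right) = -1828177 - - \frac{2666115}{4} = -1828177 + \frac{2666115}{4} = - \frac{4646593}{4}$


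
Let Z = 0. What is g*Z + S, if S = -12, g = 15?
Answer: -12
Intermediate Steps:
g*Z + S = 15*0 - 12 = 0 - 12 = -12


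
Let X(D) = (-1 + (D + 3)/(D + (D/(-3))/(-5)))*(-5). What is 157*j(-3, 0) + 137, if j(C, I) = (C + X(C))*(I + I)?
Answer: 137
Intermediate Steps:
X(D) = 5 - 75*(3 + D)/(16*D) (X(D) = (-1 + (3 + D)/(D + (D*(-⅓))*(-⅕)))*(-5) = (-1 + (3 + D)/(D - D/3*(-⅕)))*(-5) = (-1 + (3 + D)/(D + D/15))*(-5) = (-1 + (3 + D)/((16*D/15)))*(-5) = (-1 + (3 + D)*(15/(16*D)))*(-5) = (-1 + 15*(3 + D)/(16*D))*(-5) = 5 - 75*(3 + D)/(16*D))
j(C, I) = 2*I*(C + 5*(-45 + C)/(16*C)) (j(C, I) = (C + 5*(-45 + C)/(16*C))*(I + I) = (C + 5*(-45 + C)/(16*C))*(2*I) = 2*I*(C + 5*(-45 + C)/(16*C)))
157*j(-3, 0) + 137 = 157*((⅛)*0*(-225 + 5*(-3) + 16*(-3)²)/(-3)) + 137 = 157*((⅛)*0*(-⅓)*(-225 - 15 + 16*9)) + 137 = 157*((⅛)*0*(-⅓)*(-225 - 15 + 144)) + 137 = 157*((⅛)*0*(-⅓)*(-96)) + 137 = 157*0 + 137 = 0 + 137 = 137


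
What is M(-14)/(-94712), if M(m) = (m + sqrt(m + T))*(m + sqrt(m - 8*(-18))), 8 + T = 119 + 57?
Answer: -49/23678 - sqrt(5005)/47356 + 7*sqrt(130)/47356 + 7*sqrt(154)/47356 ≈ -4.3628e-5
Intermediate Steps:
T = 168 (T = -8 + (119 + 57) = -8 + 176 = 168)
M(m) = (m + sqrt(144 + m))*(m + sqrt(168 + m)) (M(m) = (m + sqrt(m + 168))*(m + sqrt(m - 8*(-18))) = (m + sqrt(168 + m))*(m + sqrt(m + 144)) = (m + sqrt(168 + m))*(m + sqrt(144 + m)) = (m + sqrt(144 + m))*(m + sqrt(168 + m)))
M(-14)/(-94712) = ((-14)**2 - 14*sqrt(144 - 14) - 14*sqrt(168 - 14) + sqrt(144 - 14)*sqrt(168 - 14))/(-94712) = (196 - 14*sqrt(130) - 14*sqrt(154) + sqrt(130)*sqrt(154))*(-1/94712) = (196 - 14*sqrt(130) - 14*sqrt(154) + 2*sqrt(5005))*(-1/94712) = -49/23678 - sqrt(5005)/47356 + 7*sqrt(130)/47356 + 7*sqrt(154)/47356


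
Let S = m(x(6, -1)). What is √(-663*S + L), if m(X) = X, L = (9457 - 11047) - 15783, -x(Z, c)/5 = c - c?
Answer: I*√17373 ≈ 131.81*I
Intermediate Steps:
x(Z, c) = 0 (x(Z, c) = -5*(c - c) = -5*0 = 0)
L = -17373 (L = -1590 - 15783 = -17373)
S = 0
√(-663*S + L) = √(-663*0 - 17373) = √(0 - 17373) = √(-17373) = I*√17373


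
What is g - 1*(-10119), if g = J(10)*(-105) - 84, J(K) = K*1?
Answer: 8985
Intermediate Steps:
J(K) = K
g = -1134 (g = 10*(-105) - 84 = -1050 - 84 = -1134)
g - 1*(-10119) = -1134 - 1*(-10119) = -1134 + 10119 = 8985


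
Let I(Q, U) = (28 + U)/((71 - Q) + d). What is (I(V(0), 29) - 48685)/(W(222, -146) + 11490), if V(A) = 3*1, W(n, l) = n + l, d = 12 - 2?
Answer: -1265791/300716 ≈ -4.2093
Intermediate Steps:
d = 10
W(n, l) = l + n
V(A) = 3
I(Q, U) = (28 + U)/(81 - Q) (I(Q, U) = (28 + U)/((71 - Q) + 10) = (28 + U)/(81 - Q))
(I(V(0), 29) - 48685)/(W(222, -146) + 11490) = ((28 + 29)/(81 - 1*3) - 48685)/((-146 + 222) + 11490) = (57/(81 - 3) - 48685)/(76 + 11490) = (57/78 - 48685)/11566 = ((1/78)*57 - 48685)*(1/11566) = (19/26 - 48685)*(1/11566) = -1265791/26*1/11566 = -1265791/300716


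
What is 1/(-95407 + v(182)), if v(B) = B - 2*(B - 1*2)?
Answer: -1/95585 ≈ -1.0462e-5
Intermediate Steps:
v(B) = 4 - B (v(B) = B - 2*(B - 2) = B - 2*(-2 + B) = B + (4 - 2*B) = 4 - B)
1/(-95407 + v(182)) = 1/(-95407 + (4 - 1*182)) = 1/(-95407 + (4 - 182)) = 1/(-95407 - 178) = 1/(-95585) = -1/95585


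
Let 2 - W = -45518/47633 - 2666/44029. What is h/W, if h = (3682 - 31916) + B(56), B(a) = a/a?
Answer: -59211189368181/6325568314 ≈ -9360.6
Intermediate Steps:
B(a) = 1
h = -28233 (h = (3682 - 31916) + 1 = -28234 + 1 = -28233)
W = 6325568314/2097233357 (W = 2 - (-45518/47633 - 2666/44029) = 2 - 1*(-2131101600/2097233357) = 2 + 2131101600/2097233357 = 6325568314/2097233357 ≈ 3.0161)
h/W = -28233/6325568314/2097233357 = -28233*2097233357/6325568314 = -59211189368181/6325568314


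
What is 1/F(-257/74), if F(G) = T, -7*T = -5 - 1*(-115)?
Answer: -7/110 ≈ -0.063636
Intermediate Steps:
T = -110/7 (T = -(-5 - 1*(-115))/7 = -(-5 + 115)/7 = -1/7*110 = -110/7 ≈ -15.714)
F(G) = -110/7
1/F(-257/74) = 1/(-110/7) = -7/110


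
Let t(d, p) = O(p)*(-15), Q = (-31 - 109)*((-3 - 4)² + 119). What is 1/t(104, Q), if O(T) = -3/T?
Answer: -1568/3 ≈ -522.67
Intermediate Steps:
Q = -23520 (Q = -140*((-7)² + 119) = -140*(49 + 119) = -140*168 = -23520)
t(d, p) = 45/p (t(d, p) = -3/p*(-15) = 45/p)
1/t(104, Q) = 1/(45/(-23520)) = 1/(45*(-1/23520)) = 1/(-3/1568) = -1568/3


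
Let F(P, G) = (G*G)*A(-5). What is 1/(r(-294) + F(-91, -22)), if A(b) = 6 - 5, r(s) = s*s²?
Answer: -1/25411700 ≈ -3.9352e-8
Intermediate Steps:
r(s) = s³
A(b) = 1
F(P, G) = G² (F(P, G) = (G*G)*1 = G²*1 = G²)
1/(r(-294) + F(-91, -22)) = 1/((-294)³ + (-22)²) = 1/(-25412184 + 484) = 1/(-25411700) = -1/25411700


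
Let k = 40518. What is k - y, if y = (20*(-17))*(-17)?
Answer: 34738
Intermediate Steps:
y = 5780 (y = -340*(-17) = 5780)
k - y = 40518 - 1*5780 = 40518 - 5780 = 34738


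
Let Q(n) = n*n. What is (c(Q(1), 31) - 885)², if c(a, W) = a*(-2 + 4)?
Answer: 779689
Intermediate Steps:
Q(n) = n²
c(a, W) = 2*a (c(a, W) = a*2 = 2*a)
(c(Q(1), 31) - 885)² = (2*1² - 885)² = (2*1 - 885)² = (2 - 885)² = (-883)² = 779689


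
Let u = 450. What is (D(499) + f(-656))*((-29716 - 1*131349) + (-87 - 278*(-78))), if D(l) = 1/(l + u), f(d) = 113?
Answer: -14956269384/949 ≈ -1.5760e+7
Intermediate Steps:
D(l) = 1/(450 + l) (D(l) = 1/(l + 450) = 1/(450 + l))
(D(499) + f(-656))*((-29716 - 1*131349) + (-87 - 278*(-78))) = (1/(450 + 499) + 113)*((-29716 - 1*131349) + (-87 - 278*(-78))) = (1/949 + 113)*((-29716 - 131349) + (-87 + 21684)) = (1/949 + 113)*(-161065 + 21597) = (107238/949)*(-139468) = -14956269384/949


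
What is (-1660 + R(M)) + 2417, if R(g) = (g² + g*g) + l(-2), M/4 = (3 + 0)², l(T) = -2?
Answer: 3347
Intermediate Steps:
M = 36 (M = 4*(3 + 0)² = 4*3² = 4*9 = 36)
R(g) = -2 + 2*g² (R(g) = (g² + g*g) - 2 = (g² + g²) - 2 = 2*g² - 2 = -2 + 2*g²)
(-1660 + R(M)) + 2417 = (-1660 + (-2 + 2*36²)) + 2417 = (-1660 + (-2 + 2*1296)) + 2417 = (-1660 + (-2 + 2592)) + 2417 = (-1660 + 2590) + 2417 = 930 + 2417 = 3347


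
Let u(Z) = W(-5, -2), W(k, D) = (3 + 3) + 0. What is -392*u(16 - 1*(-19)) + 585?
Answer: -1767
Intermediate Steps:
W(k, D) = 6 (W(k, D) = 6 + 0 = 6)
u(Z) = 6
-392*u(16 - 1*(-19)) + 585 = -392*6 + 585 = -2352 + 585 = -1767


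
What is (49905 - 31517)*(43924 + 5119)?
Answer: 901802684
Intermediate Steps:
(49905 - 31517)*(43924 + 5119) = 18388*49043 = 901802684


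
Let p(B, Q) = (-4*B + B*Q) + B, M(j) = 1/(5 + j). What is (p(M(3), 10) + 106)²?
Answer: 731025/64 ≈ 11422.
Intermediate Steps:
p(B, Q) = -3*B + B*Q
(p(M(3), 10) + 106)² = ((-3 + 10)/(5 + 3) + 106)² = (7/8 + 106)² = (855/8)² = 731025/64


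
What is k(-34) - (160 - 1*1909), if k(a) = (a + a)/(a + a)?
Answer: 1750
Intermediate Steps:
k(a) = 1 (k(a) = (2*a)/((2*a)) = (2*a)*(1/(2*a)) = 1)
k(-34) - (160 - 1*1909) = 1 - (160 - 1*1909) = 1 - (160 - 1909) = 1 - 1*(-1749) = 1 + 1749 = 1750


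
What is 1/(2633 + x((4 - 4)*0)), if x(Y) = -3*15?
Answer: 1/2588 ≈ 0.00038640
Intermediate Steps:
x(Y) = -45
1/(2633 + x((4 - 4)*0)) = 1/(2633 - 45) = 1/2588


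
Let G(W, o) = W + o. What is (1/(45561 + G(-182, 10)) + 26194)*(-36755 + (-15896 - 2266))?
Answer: -65291890369239/45389 ≈ -1.4385e+9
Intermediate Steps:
(1/(45561 + G(-182, 10)) + 26194)*(-36755 + (-15896 - 2266)) = (1/(45561 + (-182 + 10)) + 26194)*(-36755 + (-15896 - 2266)) = (1/(45561 - 172) + 26194)*(-36755 - 18162) = (1/45389 + 26194)*(-54917) = (1188919467/45389)*(-54917) = -65291890369239/45389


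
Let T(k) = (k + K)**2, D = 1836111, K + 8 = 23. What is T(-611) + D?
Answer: 2191327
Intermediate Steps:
K = 15 (K = -8 + 23 = 15)
T(k) = (15 + k)**2 (T(k) = (k + 15)**2 = (15 + k)**2)
T(-611) + D = (15 - 611)**2 + 1836111 = (-596)**2 + 1836111 = 355216 + 1836111 = 2191327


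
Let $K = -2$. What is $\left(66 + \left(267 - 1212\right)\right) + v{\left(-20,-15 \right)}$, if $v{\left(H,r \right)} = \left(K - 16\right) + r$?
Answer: $-912$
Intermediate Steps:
$v{\left(H,r \right)} = -18 + r$ ($v{\left(H,r \right)} = \left(-2 - 16\right) + r = -18 + r$)
$\left(66 + \left(267 - 1212\right)\right) + v{\left(-20,-15 \right)} = \left(66 + \left(267 - 1212\right)\right) - 33 = \left(66 - 945\right) - 33 = -879 - 33 = -912$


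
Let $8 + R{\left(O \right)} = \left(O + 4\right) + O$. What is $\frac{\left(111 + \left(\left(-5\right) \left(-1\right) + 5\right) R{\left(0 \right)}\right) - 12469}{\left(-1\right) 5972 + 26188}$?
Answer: $- \frac{6199}{10108} \approx -0.61328$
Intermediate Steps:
$R{\left(O \right)} = -4 + 2 O$ ($R{\left(O \right)} = -8 + \left(\left(O + 4\right) + O\right) = -8 + \left(\left(4 + O\right) + O\right) = -8 + \left(4 + 2 O\right) = -4 + 2 O$)
$\frac{\left(111 + \left(\left(-5\right) \left(-1\right) + 5\right) R{\left(0 \right)}\right) - 12469}{\left(-1\right) 5972 + 26188} = \frac{\left(111 + \left(\left(-5\right) \left(-1\right) + 5\right) \left(-4 + 2 \cdot 0\right)\right) - 12469}{\left(-1\right) 5972 + 26188} = \frac{\left(111 + \left(5 + 5\right) \left(-4 + 0\right)\right) - 12469}{-5972 + 26188} = \frac{\left(111 + 10 \left(-4\right)\right) - 12469}{20216} = \left(\left(111 - 40\right) - 12469\right) \frac{1}{20216} = \left(71 - 12469\right) \frac{1}{20216} = \left(-12398\right) \frac{1}{20216} = - \frac{6199}{10108}$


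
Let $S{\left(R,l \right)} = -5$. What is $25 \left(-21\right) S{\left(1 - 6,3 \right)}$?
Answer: $2625$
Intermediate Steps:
$25 \left(-21\right) S{\left(1 - 6,3 \right)} = 25 \left(-21\right) \left(-5\right) = \left(-525\right) \left(-5\right) = 2625$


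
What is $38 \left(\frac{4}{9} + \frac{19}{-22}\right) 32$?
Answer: $- \frac{50464}{99} \approx -509.74$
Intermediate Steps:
$38 \left(\frac{4}{9} + \frac{19}{-22}\right) 32 = 38 \left(4 \cdot \frac{1}{9} + 19 \left(- \frac{1}{22}\right)\right) 32 = 38 \left(\frac{4}{9} - \frac{19}{22}\right) 32 = 38 \left(- \frac{83}{198}\right) 32 = \left(- \frac{1577}{99}\right) 32 = - \frac{50464}{99}$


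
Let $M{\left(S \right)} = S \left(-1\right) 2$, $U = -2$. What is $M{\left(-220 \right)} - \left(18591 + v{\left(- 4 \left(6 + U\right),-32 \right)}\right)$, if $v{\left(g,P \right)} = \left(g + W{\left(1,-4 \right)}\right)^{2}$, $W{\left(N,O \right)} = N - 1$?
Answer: $-18407$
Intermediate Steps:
$W{\left(N,O \right)} = -1 + N$
$M{\left(S \right)} = - 2 S$ ($M{\left(S \right)} = - S 2 = - 2 S$)
$v{\left(g,P \right)} = g^{2}$ ($v{\left(g,P \right)} = \left(g + \left(-1 + 1\right)\right)^{2} = \left(g + 0\right)^{2} = g^{2}$)
$M{\left(-220 \right)} - \left(18591 + v{\left(- 4 \left(6 + U\right),-32 \right)}\right) = \left(-2\right) \left(-220\right) - \left(18591 + \left(- 4 \left(6 - 2\right)\right)^{2}\right) = 440 - \left(18591 + \left(\left(-4\right) 4\right)^{2}\right) = 440 - 18847 = -18407$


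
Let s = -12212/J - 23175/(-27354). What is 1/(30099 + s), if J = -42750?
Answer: 194897250/5866433124133 ≈ 3.3222e-5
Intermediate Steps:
s = 220796383/194897250 (s = -12212/(-42750) - 23175/(-27354) = -12212*(-1/42750) - 23175*(-1/27354) = 6106/21375 + 7725/9118 = 220796383/194897250 ≈ 1.1329)
1/(30099 + s) = 1/(30099 + 220796383/194897250) = 1/(5866433124133/194897250) = 194897250/5866433124133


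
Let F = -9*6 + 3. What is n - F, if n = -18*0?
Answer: 51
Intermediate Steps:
F = -51 (F = -54 + 3 = -51)
n = 0
n - F = 0 - 1*(-51) = 0 + 51 = 51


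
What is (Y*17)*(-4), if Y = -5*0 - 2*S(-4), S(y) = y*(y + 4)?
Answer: 0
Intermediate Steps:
S(y) = y*(4 + y)
Y = 0 (Y = -5*0 - (-8)*(4 - 4) = 0 - (-8)*0 = 0 - 2*0 = 0 + 0 = 0)
(Y*17)*(-4) = (0*17)*(-4) = 0*(-4) = 0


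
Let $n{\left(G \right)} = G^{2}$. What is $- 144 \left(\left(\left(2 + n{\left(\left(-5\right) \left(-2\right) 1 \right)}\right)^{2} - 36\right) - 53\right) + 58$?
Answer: $-1485302$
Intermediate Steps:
$- 144 \left(\left(\left(2 + n{\left(\left(-5\right) \left(-2\right) 1 \right)}\right)^{2} - 36\right) - 53\right) + 58 = - 144 \left(\left(\left(2 + \left(\left(-5\right) \left(-2\right) 1\right)^{2}\right)^{2} - 36\right) - 53\right) + 58 = - 144 \left(\left(\left(2 + \left(10 \cdot 1\right)^{2}\right)^{2} - 36\right) - 53\right) + 58 = - 144 \left(\left(\left(2 + 10^{2}\right)^{2} - 36\right) - 53\right) + 58 = - 144 \left(\left(\left(2 + 100\right)^{2} - 36\right) - 53\right) + 58 = - 144 \left(\left(102^{2} - 36\right) - 53\right) + 58 = - 144 \left(\left(10404 - 36\right) - 53\right) + 58 = - 144 \left(10368 - 53\right) + 58 = \left(-144\right) 10315 + 58 = -1485360 + 58 = -1485302$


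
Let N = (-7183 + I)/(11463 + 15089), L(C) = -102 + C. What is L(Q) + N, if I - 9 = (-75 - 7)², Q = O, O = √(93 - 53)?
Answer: -1354377/13276 + 2*√10 ≈ -95.692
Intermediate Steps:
O = 2*√10 (O = √40 = 2*√10 ≈ 6.3246)
Q = 2*√10 ≈ 6.3246
I = 6733 (I = 9 + (-75 - 7)² = 9 + (-82)² = 9 + 6724 = 6733)
N = -225/13276 (N = (-7183 + 6733)/(11463 + 15089) = -450/26552 = -450*1/26552 = -225/13276 ≈ -0.016948)
L(Q) + N = (-102 + 2*√10) - 225/13276 = -1354377/13276 + 2*√10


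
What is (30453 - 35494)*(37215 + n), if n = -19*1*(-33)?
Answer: -190761522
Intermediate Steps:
n = 627 (n = -19*(-33) = 627)
(30453 - 35494)*(37215 + n) = (30453 - 35494)*(37215 + 627) = -5041*37842 = -190761522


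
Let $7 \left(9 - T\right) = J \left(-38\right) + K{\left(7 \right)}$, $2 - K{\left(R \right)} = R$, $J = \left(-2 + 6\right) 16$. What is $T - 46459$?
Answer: $- \frac{322713}{7} \approx -46102.0$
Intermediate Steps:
$J = 64$ ($J = 4 \cdot 16 = 64$)
$K{\left(R \right)} = 2 - R$
$T = \frac{2500}{7}$ ($T = 9 - \frac{64 \left(-38\right) + \left(2 - 7\right)}{7} = 9 - \frac{-2432 + \left(2 - 7\right)}{7} = 9 - \frac{-2432 - 5}{7} = 9 - - \frac{2437}{7} = 9 + \frac{2437}{7} = \frac{2500}{7} \approx 357.14$)
$T - 46459 = \frac{2500}{7} - 46459 = - \frac{322713}{7}$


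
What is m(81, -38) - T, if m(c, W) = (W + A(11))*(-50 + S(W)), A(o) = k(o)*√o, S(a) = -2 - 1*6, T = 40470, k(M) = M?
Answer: -38266 - 638*√11 ≈ -40382.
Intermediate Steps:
S(a) = -8 (S(a) = -2 - 6 = -8)
A(o) = o^(3/2) (A(o) = o*√o = o^(3/2))
m(c, W) = -638*√11 - 58*W (m(c, W) = (W + 11^(3/2))*(-50 - 8) = (W + 11*√11)*(-58) = -638*√11 - 58*W)
m(81, -38) - T = (-638*√11 - 58*(-38)) - 1*40470 = (-638*√11 + 2204) - 40470 = (2204 - 638*√11) - 40470 = -38266 - 638*√11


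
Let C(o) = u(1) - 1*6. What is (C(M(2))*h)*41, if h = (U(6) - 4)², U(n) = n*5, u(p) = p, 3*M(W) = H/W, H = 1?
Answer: -138580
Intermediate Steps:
M(W) = 1/(3*W) (M(W) = (1/W)/3 = 1/(3*W))
U(n) = 5*n
C(o) = -5 (C(o) = 1 - 1*6 = 1 - 6 = -5)
h = 676 (h = (5*6 - 4)² = (30 - 4)² = 26² = 676)
(C(M(2))*h)*41 = -5*676*41 = -3380*41 = -138580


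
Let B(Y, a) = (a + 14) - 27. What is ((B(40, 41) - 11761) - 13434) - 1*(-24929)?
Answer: -238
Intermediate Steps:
B(Y, a) = -13 + a (B(Y, a) = (14 + a) - 27 = -13 + a)
((B(40, 41) - 11761) - 13434) - 1*(-24929) = (((-13 + 41) - 11761) - 13434) - 1*(-24929) = ((28 - 11761) - 13434) + 24929 = (-11733 - 13434) + 24929 = -25167 + 24929 = -238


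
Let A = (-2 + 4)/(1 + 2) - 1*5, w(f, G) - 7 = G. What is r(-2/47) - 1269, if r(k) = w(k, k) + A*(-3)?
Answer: -58705/47 ≈ -1249.0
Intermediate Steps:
w(f, G) = 7 + G
A = -13/3 (A = 2/3 - 5 = 2*(⅓) - 5 = ⅔ - 5 = -13/3 ≈ -4.3333)
r(k) = 20 + k (r(k) = (7 + k) - 13/3*(-3) = (7 + k) + 13 = 20 + k)
r(-2/47) - 1269 = (20 - 2/47) - 1269 = 938/47 - 1269 = -58705/47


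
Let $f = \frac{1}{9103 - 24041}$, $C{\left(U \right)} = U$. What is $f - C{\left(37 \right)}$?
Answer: $- \frac{552707}{14938} \approx -37.0$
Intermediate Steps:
$f = - \frac{1}{14938}$ ($f = \frac{1}{-14938} = - \frac{1}{14938} \approx -6.6943 \cdot 10^{-5}$)
$f - C{\left(37 \right)} = - \frac{1}{14938} - 37 = - \frac{552707}{14938}$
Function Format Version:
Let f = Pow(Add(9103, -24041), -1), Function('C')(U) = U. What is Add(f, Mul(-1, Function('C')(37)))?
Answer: Rational(-552707, 14938) ≈ -37.000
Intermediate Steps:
f = Rational(-1, 14938) (f = Pow(-14938, -1) = Rational(-1, 14938) ≈ -6.6943e-5)
Add(f, Mul(-1, Function('C')(37))) = Add(Rational(-1, 14938), Mul(-1, 37)) = Add(Rational(-1, 14938), -37) = Rational(-552707, 14938)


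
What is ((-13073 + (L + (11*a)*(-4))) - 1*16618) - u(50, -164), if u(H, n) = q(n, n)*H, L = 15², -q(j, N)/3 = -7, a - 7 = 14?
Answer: -31440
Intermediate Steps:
a = 21 (a = 7 + 14 = 21)
q(j, N) = 21 (q(j, N) = -3*(-7) = 21)
L = 225
u(H, n) = 21*H
((-13073 + (L + (11*a)*(-4))) - 1*16618) - u(50, -164) = ((-13073 + (225 + (11*21)*(-4))) - 1*16618) - 21*50 = ((-13073 + (225 + 231*(-4))) - 16618) - 1*1050 = ((-13073 + (225 - 924)) - 16618) - 1050 = ((-13073 - 699) - 16618) - 1050 = (-13772 - 16618) - 1050 = -30390 - 1050 = -31440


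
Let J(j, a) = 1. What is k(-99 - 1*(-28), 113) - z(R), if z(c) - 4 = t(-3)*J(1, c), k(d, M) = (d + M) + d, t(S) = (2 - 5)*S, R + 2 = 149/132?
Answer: -42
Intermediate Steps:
R = -115/132 (R = -2 + 149/132 = -115/132 ≈ -0.87121)
t(S) = -3*S
k(d, M) = M + 2*d (k(d, M) = (M + d) + d = M + 2*d)
z(c) = 13 (z(c) = 4 - 3*(-3)*1 = 4 + 9*1 = 4 + 9 = 13)
k(-99 - 1*(-28), 113) - z(R) = (113 + 2*(-99 - 1*(-28))) - 1*13 = (113 + 2*(-99 + 28)) - 13 = (113 + 2*(-71)) - 13 = (113 - 142) - 13 = -29 - 13 = -42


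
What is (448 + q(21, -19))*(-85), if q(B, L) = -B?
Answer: -36295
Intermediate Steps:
(448 + q(21, -19))*(-85) = (448 - 1*21)*(-85) = (448 - 21)*(-85) = 427*(-85) = -36295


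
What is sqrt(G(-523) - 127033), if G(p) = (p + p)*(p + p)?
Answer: sqrt(967083) ≈ 983.40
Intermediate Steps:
G(p) = 4*p**2 (G(p) = (2*p)*(2*p) = 4*p**2)
sqrt(G(-523) - 127033) = sqrt(4*(-523)**2 - 127033) = sqrt(4*273529 - 127033) = sqrt(1094116 - 127033) = sqrt(967083)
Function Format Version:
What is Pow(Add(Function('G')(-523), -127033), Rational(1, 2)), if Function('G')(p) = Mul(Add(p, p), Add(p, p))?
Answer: Pow(967083, Rational(1, 2)) ≈ 983.40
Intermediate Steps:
Function('G')(p) = Mul(4, Pow(p, 2)) (Function('G')(p) = Mul(Mul(2, p), Mul(2, p)) = Mul(4, Pow(p, 2)))
Pow(Add(Function('G')(-523), -127033), Rational(1, 2)) = Pow(Add(Mul(4, Pow(-523, 2)), -127033), Rational(1, 2)) = Pow(Add(Mul(4, 273529), -127033), Rational(1, 2)) = Pow(Add(1094116, -127033), Rational(1, 2)) = Pow(967083, Rational(1, 2))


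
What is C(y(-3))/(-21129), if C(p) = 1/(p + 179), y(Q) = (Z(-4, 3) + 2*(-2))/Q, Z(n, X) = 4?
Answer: -1/3782091 ≈ -2.6440e-7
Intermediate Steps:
y(Q) = 0 (y(Q) = (4 + 2*(-2))/Q = (4 - 4)/Q = 0/Q = 0)
C(p) = 1/(179 + p)
C(y(-3))/(-21129) = 1/((179 + 0)*(-21129)) = -1/21129/179 = (1/179)*(-1/21129) = -1/3782091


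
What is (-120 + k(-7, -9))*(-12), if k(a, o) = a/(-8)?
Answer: 2859/2 ≈ 1429.5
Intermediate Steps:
k(a, o) = -a/8 (k(a, o) = a*(-1/8) = -a/8)
(-120 + k(-7, -9))*(-12) = (-120 - 1/8*(-7))*(-12) = (-120 + 7/8)*(-12) = -953/8*(-12) = 2859/2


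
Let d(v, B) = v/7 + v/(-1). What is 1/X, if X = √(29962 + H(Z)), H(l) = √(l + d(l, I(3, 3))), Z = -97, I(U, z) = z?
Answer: √7/√(209734 + I*√679) ≈ 0.0057772 - 3.5888e-7*I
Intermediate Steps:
d(v, B) = -6*v/7 (d(v, B) = v*(⅐) + v*(-1) = v/7 - v = -6*v/7)
H(l) = √7*√l/7 (H(l) = √(l - 6*l/7) = √(l/7) = √7*√l/7)
X = √(29962 + I*√679/7) (X = √(29962 + √7*√(-97)/7) = √(29962 + √7*(I*√97)/7) = √(29962 + I*√679/7) ≈ 173.1 + 0.011*I)
1/X = 1/(√(1468138 + 7*I*√679)/7) = 7/√(1468138 + 7*I*√679)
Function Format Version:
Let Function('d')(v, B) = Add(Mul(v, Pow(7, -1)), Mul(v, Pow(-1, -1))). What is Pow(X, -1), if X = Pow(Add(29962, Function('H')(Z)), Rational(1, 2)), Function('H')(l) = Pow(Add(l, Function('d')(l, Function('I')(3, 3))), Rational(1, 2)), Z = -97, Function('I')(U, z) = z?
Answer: Mul(Pow(7, Rational(1, 2)), Pow(Add(209734, Mul(I, Pow(679, Rational(1, 2)))), Rational(-1, 2))) ≈ Add(0.0057772, Mul(-3.5888e-7, I))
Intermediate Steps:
Function('d')(v, B) = Mul(Rational(-6, 7), v) (Function('d')(v, B) = Add(Mul(v, Rational(1, 7)), Mul(v, -1)) = Add(Mul(Rational(1, 7), v), Mul(-1, v)) = Mul(Rational(-6, 7), v))
Function('H')(l) = Mul(Rational(1, 7), Pow(7, Rational(1, 2)), Pow(l, Rational(1, 2))) (Function('H')(l) = Pow(Add(l, Mul(Rational(-6, 7), l)), Rational(1, 2)) = Pow(Mul(Rational(1, 7), l), Rational(1, 2)) = Mul(Rational(1, 7), Pow(7, Rational(1, 2)), Pow(l, Rational(1, 2))))
X = Pow(Add(29962, Mul(Rational(1, 7), I, Pow(679, Rational(1, 2)))), Rational(1, 2)) (X = Pow(Add(29962, Mul(Rational(1, 7), Pow(7, Rational(1, 2)), Pow(-97, Rational(1, 2)))), Rational(1, 2)) = Pow(Add(29962, Mul(Rational(1, 7), Pow(7, Rational(1, 2)), Mul(I, Pow(97, Rational(1, 2))))), Rational(1, 2)) = Pow(Add(29962, Mul(Rational(1, 7), I, Pow(679, Rational(1, 2)))), Rational(1, 2)) ≈ Add(173.10, Mul(0.011, I)))
Pow(X, -1) = Pow(Mul(Rational(1, 7), Pow(Add(1468138, Mul(7, I, Pow(679, Rational(1, 2)))), Rational(1, 2))), -1) = Mul(7, Pow(Add(1468138, Mul(7, I, Pow(679, Rational(1, 2)))), Rational(-1, 2)))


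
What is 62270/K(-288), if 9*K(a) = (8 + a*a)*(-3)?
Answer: -93405/41476 ≈ -2.2520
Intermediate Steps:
K(a) = -8/3 - a²/3 (K(a) = ((8 + a*a)*(-3))/9 = ((8 + a²)*(-3))/9 = (-24 - 3*a²)/9 = -8/3 - a²/3)
62270/K(-288) = 62270/(-8/3 - ⅓*(-288)²) = 62270/(-8/3 - ⅓*82944) = 62270/(-8/3 - 27648) = 62270/(-82952/3) = 62270*(-3/82952) = -93405/41476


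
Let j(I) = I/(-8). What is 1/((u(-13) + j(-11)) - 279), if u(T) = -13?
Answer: -8/2325 ≈ -0.0034409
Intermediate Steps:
j(I) = -I/8 (j(I) = I*(-1/8) = -I/8)
1/((u(-13) + j(-11)) - 279) = 1/((-13 - 1/8*(-11)) - 279) = 1/((-13 + 11/8) - 279) = 1/(-93/8 - 279) = 1/(-2325/8) = -8/2325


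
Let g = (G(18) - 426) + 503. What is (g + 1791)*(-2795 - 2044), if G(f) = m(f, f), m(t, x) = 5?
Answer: -9063447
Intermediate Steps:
G(f) = 5
g = 82 (g = (5 - 426) + 503 = -421 + 503 = 82)
(g + 1791)*(-2795 - 2044) = (82 + 1791)*(-2795 - 2044) = 1873*(-4839) = -9063447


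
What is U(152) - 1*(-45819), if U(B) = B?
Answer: 45971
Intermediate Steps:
U(152) - 1*(-45819) = 152 - 1*(-45819) = 152 + 45819 = 45971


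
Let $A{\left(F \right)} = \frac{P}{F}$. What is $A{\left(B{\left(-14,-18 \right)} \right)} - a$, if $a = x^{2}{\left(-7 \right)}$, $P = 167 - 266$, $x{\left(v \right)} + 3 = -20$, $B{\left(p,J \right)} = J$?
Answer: $- \frac{1047}{2} \approx -523.5$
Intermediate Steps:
$x{\left(v \right)} = -23$ ($x{\left(v \right)} = -3 - 20 = -23$)
$P = -99$
$A{\left(F \right)} = - \frac{99}{F}$
$a = 529$ ($a = \left(-23\right)^{2} = 529$)
$A{\left(B{\left(-14,-18 \right)} \right)} - a = - \frac{99}{-18} - 529 = \left(-99\right) \left(- \frac{1}{18}\right) - 529 = \frac{11}{2} - 529 = - \frac{1047}{2}$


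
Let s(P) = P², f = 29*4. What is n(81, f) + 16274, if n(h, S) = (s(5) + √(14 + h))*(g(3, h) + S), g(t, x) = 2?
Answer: 19224 + 118*√95 ≈ 20374.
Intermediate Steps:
f = 116
n(h, S) = (2 + S)*(25 + √(14 + h)) (n(h, S) = (5² + √(14 + h))*(2 + S) = (25 + √(14 + h))*(2 + S) = (2 + S)*(25 + √(14 + h)))
n(81, f) + 16274 = (50 + 2*√(14 + 81) + 25*116 + 116*√(14 + 81)) + 16274 = (50 + 2*√95 + 2900 + 116*√95) + 16274 = (2950 + 118*√95) + 16274 = 19224 + 118*√95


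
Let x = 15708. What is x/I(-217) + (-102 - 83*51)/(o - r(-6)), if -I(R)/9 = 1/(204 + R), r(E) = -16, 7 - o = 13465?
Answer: 914983061/40326 ≈ 22690.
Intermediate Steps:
o = -13458 (o = 7 - 1*13465 = 7 - 13465 = -13458)
I(R) = -9/(204 + R)
x/I(-217) + (-102 - 83*51)/(o - r(-6)) = 15708/((-9/(204 - 217))) + (-102 - 83*51)/(-13458 - 1*(-16)) = 15708/((-9/(-13))) + (-102 - 4233)/(-13458 + 16) = 15708/((-9*(-1/13))) - 4335/(-13442) = 15708/(9/13) - 4335*(-1/13442) = 15708*(13/9) + 4335/13442 = 68068/3 + 4335/13442 = 914983061/40326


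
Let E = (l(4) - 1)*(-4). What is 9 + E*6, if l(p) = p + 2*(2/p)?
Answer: -87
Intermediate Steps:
l(p) = p + 4/p
E = -16 (E = ((4 + 4/4) - 1)*(-4) = ((4 + 4*(¼)) - 1)*(-4) = ((4 + 1) - 1)*(-4) = (5 - 1)*(-4) = 4*(-4) = -16)
9 + E*6 = 9 - 16*6 = 9 - 96 = -87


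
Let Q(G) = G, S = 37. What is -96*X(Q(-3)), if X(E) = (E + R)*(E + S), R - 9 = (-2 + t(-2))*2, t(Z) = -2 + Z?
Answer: 19584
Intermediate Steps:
R = -3 (R = 9 + (-2 + (-2 - 2))*2 = 9 + (-2 - 4)*2 = 9 - 6*2 = 9 - 12 = -3)
X(E) = (-3 + E)*(37 + E) (X(E) = (E - 3)*(E + 37) = (-3 + E)*(37 + E))
-96*X(Q(-3)) = -96*(-111 + (-3)**2 + 34*(-3)) = -96*(-111 + 9 - 102) = -96*(-204) = 19584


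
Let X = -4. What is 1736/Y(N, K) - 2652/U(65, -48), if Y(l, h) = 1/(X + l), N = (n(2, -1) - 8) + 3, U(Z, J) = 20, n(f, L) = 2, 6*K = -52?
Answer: -61423/5 ≈ -12285.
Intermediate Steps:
K = -26/3 (K = (1/6)*(-52) = -26/3 ≈ -8.6667)
N = -3 (N = (2 - 8) + 3 = -6 + 3 = -3)
Y(l, h) = 1/(-4 + l)
1736/Y(N, K) - 2652/U(65, -48) = 1736/(1/(-4 - 3)) - 2652/20 = 1736/(1/(-7)) - 2652*1/20 = 1736/(-1/7) - 663/5 = 1736*(-7) - 663/5 = -12152 - 663/5 = -61423/5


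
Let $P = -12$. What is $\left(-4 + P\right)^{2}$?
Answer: $256$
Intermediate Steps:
$\left(-4 + P\right)^{2} = \left(-4 - 12\right)^{2} = \left(-16\right)^{2} = 256$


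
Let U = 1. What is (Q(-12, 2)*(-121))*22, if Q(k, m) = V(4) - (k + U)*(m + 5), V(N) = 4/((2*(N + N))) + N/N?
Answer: -416603/2 ≈ -2.0830e+5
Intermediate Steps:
V(N) = 1 + 1/N (V(N) = 4/((2*(2*N))) + 1 = 4/((4*N)) + 1 = 4*(1/(4*N)) + 1 = 1/N + 1 = 1 + 1/N)
Q(k, m) = 5/4 - (1 + k)*(5 + m) (Q(k, m) = (1 + 4)/4 - (k + 1)*(m + 5) = (¼)*5 - (1 + k)*(5 + m) = 5/4 - (1 + k)*(5 + m))
(Q(-12, 2)*(-121))*22 = ((-15/4 - 1*2 - 5*(-12) - 1*(-12)*2)*(-121))*22 = ((-15/4 - 2 + 60 + 24)*(-121))*22 = ((313/4)*(-121))*22 = -37873/4*22 = -416603/2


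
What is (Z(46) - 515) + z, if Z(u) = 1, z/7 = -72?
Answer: -1018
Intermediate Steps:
z = -504 (z = 7*(-72) = -504)
(Z(46) - 515) + z = (1 - 515) - 504 = -514 - 504 = -1018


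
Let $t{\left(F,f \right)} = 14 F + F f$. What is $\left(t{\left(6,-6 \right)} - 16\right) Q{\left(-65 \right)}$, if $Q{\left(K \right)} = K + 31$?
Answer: $-1088$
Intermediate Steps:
$Q{\left(K \right)} = 31 + K$
$\left(t{\left(6,-6 \right)} - 16\right) Q{\left(-65 \right)} = \left(6 \left(14 - 6\right) - 16\right) \left(31 - 65\right) = \left(6 \cdot 8 - 16\right) \left(-34\right) = \left(48 - 16\right) \left(-34\right) = 32 \left(-34\right) = -1088$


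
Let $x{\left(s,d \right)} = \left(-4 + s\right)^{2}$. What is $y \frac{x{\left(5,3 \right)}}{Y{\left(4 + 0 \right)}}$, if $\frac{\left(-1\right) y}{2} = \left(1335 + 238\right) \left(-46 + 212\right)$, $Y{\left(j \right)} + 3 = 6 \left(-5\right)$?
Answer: $\frac{47476}{3} \approx 15825.0$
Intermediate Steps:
$Y{\left(j \right)} = -33$ ($Y{\left(j \right)} = -3 + 6 \left(-5\right) = -3 - 30 = -33$)
$y = -522236$ ($y = - 2 \left(1335 + 238\right) \left(-46 + 212\right) = - 2 \cdot 1573 \cdot 166 = \left(-2\right) 261118 = -522236$)
$y \frac{x{\left(5,3 \right)}}{Y{\left(4 + 0 \right)}} = - 522236 \frac{\left(-4 + 5\right)^{2}}{-33} = - 522236 \cdot 1^{2} \left(- \frac{1}{33}\right) = - 522236 \cdot 1 \left(- \frac{1}{33}\right) = \left(-522236\right) \left(- \frac{1}{33}\right) = \frac{47476}{3}$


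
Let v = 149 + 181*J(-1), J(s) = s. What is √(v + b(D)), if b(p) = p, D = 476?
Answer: 2*√111 ≈ 21.071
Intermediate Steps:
v = -32 (v = 149 + 181*(-1) = 149 - 181 = -32)
√(v + b(D)) = √(-32 + 476) = √444 = 2*√111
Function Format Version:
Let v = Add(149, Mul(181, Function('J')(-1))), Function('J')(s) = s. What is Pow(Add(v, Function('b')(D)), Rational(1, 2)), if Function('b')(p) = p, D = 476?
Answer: Mul(2, Pow(111, Rational(1, 2))) ≈ 21.071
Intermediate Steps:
v = -32 (v = Add(149, Mul(181, -1)) = Add(149, -181) = -32)
Pow(Add(v, Function('b')(D)), Rational(1, 2)) = Pow(Add(-32, 476), Rational(1, 2)) = Pow(444, Rational(1, 2)) = Mul(2, Pow(111, Rational(1, 2)))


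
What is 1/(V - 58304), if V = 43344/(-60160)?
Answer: -3760/219225749 ≈ -1.7151e-5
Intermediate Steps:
V = -2709/3760 (V = 43344*(-1/60160) = -2709/3760 ≈ -0.72048)
1/(V - 58304) = 1/(-2709/3760 - 58304) = 1/(-219225749/3760) = -3760/219225749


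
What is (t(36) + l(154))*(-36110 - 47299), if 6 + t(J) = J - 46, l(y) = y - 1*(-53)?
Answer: -15931119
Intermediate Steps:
l(y) = 53 + y (l(y) = y + 53 = 53 + y)
t(J) = -52 + J (t(J) = -6 + (J - 46) = -6 + (-46 + J) = -52 + J)
(t(36) + l(154))*(-36110 - 47299) = ((-52 + 36) + (53 + 154))*(-36110 - 47299) = (-16 + 207)*(-83409) = 191*(-83409) = -15931119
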